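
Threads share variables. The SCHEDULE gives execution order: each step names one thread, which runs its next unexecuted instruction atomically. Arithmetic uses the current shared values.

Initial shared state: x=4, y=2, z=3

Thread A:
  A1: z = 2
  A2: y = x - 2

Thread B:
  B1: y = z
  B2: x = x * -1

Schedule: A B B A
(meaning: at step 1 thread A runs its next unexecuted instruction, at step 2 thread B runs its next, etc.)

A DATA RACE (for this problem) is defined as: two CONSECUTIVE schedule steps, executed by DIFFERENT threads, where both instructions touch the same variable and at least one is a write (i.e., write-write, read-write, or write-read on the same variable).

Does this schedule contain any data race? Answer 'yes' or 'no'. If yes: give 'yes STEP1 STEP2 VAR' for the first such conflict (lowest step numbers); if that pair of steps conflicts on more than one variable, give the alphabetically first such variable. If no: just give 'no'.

Answer: yes 1 2 z

Derivation:
Steps 1,2: A(z = 2) vs B(y = z). RACE on z (W-R).
Steps 2,3: same thread (B). No race.
Steps 3,4: B(x = x * -1) vs A(y = x - 2). RACE on x (W-R).
First conflict at steps 1,2.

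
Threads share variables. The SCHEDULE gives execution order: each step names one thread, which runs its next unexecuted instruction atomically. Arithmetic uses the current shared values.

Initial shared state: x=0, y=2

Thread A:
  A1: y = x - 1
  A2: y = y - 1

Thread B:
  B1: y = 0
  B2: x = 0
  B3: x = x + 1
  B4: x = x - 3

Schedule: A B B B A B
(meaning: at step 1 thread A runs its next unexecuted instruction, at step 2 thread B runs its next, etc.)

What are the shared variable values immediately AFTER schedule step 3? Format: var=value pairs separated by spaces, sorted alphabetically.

Answer: x=0 y=0

Derivation:
Step 1: thread A executes A1 (y = x - 1). Shared: x=0 y=-1. PCs: A@1 B@0
Step 2: thread B executes B1 (y = 0). Shared: x=0 y=0. PCs: A@1 B@1
Step 3: thread B executes B2 (x = 0). Shared: x=0 y=0. PCs: A@1 B@2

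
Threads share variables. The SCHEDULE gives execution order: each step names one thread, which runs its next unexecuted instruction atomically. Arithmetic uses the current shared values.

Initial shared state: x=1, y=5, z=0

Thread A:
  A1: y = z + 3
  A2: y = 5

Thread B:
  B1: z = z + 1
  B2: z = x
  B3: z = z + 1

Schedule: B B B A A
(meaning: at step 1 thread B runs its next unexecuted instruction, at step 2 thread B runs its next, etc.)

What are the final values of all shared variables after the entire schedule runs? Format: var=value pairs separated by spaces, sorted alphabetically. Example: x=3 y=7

Step 1: thread B executes B1 (z = z + 1). Shared: x=1 y=5 z=1. PCs: A@0 B@1
Step 2: thread B executes B2 (z = x). Shared: x=1 y=5 z=1. PCs: A@0 B@2
Step 3: thread B executes B3 (z = z + 1). Shared: x=1 y=5 z=2. PCs: A@0 B@3
Step 4: thread A executes A1 (y = z + 3). Shared: x=1 y=5 z=2. PCs: A@1 B@3
Step 5: thread A executes A2 (y = 5). Shared: x=1 y=5 z=2. PCs: A@2 B@3

Answer: x=1 y=5 z=2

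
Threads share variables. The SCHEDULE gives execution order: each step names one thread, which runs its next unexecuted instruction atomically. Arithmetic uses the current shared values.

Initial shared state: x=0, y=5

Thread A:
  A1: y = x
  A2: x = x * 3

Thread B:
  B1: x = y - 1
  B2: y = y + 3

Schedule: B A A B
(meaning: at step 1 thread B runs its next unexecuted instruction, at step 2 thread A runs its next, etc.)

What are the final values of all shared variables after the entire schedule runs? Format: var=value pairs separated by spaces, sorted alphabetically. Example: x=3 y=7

Answer: x=12 y=7

Derivation:
Step 1: thread B executes B1 (x = y - 1). Shared: x=4 y=5. PCs: A@0 B@1
Step 2: thread A executes A1 (y = x). Shared: x=4 y=4. PCs: A@1 B@1
Step 3: thread A executes A2 (x = x * 3). Shared: x=12 y=4. PCs: A@2 B@1
Step 4: thread B executes B2 (y = y + 3). Shared: x=12 y=7. PCs: A@2 B@2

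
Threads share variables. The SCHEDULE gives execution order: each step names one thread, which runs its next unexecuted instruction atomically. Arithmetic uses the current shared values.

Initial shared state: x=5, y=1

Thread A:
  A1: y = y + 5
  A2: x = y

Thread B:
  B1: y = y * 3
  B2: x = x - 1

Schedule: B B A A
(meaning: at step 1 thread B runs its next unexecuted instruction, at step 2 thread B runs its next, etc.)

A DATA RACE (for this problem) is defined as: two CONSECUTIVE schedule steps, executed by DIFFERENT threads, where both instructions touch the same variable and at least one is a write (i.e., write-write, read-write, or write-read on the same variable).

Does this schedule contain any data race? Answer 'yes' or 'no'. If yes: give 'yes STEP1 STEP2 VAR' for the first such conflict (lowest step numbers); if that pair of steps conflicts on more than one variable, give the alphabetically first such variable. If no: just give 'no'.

Answer: no

Derivation:
Steps 1,2: same thread (B). No race.
Steps 2,3: B(r=x,w=x) vs A(r=y,w=y). No conflict.
Steps 3,4: same thread (A). No race.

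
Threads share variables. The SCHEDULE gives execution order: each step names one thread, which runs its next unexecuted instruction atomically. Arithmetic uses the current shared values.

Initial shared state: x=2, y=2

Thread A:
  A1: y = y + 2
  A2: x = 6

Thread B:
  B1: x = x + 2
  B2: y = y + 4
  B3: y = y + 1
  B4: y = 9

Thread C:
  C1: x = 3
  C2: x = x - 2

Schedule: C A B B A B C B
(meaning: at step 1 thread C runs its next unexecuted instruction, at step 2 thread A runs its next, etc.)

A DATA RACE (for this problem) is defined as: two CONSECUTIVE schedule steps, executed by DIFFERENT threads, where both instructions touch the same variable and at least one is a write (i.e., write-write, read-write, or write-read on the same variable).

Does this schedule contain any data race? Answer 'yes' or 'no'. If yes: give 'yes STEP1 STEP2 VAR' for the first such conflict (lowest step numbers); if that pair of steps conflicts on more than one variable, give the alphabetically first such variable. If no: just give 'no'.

Steps 1,2: C(r=-,w=x) vs A(r=y,w=y). No conflict.
Steps 2,3: A(r=y,w=y) vs B(r=x,w=x). No conflict.
Steps 3,4: same thread (B). No race.
Steps 4,5: B(r=y,w=y) vs A(r=-,w=x). No conflict.
Steps 5,6: A(r=-,w=x) vs B(r=y,w=y). No conflict.
Steps 6,7: B(r=y,w=y) vs C(r=x,w=x). No conflict.
Steps 7,8: C(r=x,w=x) vs B(r=-,w=y). No conflict.

Answer: no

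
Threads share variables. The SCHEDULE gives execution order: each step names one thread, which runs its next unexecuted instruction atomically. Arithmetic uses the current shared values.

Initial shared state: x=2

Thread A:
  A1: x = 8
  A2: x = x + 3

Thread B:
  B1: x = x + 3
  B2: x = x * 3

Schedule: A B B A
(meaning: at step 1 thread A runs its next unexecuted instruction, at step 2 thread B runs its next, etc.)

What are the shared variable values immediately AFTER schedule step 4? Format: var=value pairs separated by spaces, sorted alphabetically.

Answer: x=36

Derivation:
Step 1: thread A executes A1 (x = 8). Shared: x=8. PCs: A@1 B@0
Step 2: thread B executes B1 (x = x + 3). Shared: x=11. PCs: A@1 B@1
Step 3: thread B executes B2 (x = x * 3). Shared: x=33. PCs: A@1 B@2
Step 4: thread A executes A2 (x = x + 3). Shared: x=36. PCs: A@2 B@2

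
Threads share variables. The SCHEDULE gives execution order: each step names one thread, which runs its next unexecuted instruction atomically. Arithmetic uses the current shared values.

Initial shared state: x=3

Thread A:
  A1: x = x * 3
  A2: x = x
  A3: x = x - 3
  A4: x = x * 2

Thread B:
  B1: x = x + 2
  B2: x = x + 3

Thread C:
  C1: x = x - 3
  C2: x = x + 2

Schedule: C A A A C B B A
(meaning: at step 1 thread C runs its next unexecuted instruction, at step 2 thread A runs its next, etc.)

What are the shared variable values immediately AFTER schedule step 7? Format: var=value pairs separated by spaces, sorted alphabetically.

Step 1: thread C executes C1 (x = x - 3). Shared: x=0. PCs: A@0 B@0 C@1
Step 2: thread A executes A1 (x = x * 3). Shared: x=0. PCs: A@1 B@0 C@1
Step 3: thread A executes A2 (x = x). Shared: x=0. PCs: A@2 B@0 C@1
Step 4: thread A executes A3 (x = x - 3). Shared: x=-3. PCs: A@3 B@0 C@1
Step 5: thread C executes C2 (x = x + 2). Shared: x=-1. PCs: A@3 B@0 C@2
Step 6: thread B executes B1 (x = x + 2). Shared: x=1. PCs: A@3 B@1 C@2
Step 7: thread B executes B2 (x = x + 3). Shared: x=4. PCs: A@3 B@2 C@2

Answer: x=4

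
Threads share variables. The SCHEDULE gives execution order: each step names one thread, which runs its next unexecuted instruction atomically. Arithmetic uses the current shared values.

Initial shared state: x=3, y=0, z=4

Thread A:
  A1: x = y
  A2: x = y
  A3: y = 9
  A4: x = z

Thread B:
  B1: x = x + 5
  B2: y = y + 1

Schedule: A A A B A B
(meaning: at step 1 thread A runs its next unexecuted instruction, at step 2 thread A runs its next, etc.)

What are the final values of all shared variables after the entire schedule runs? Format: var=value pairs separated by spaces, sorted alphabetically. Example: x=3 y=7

Answer: x=4 y=10 z=4

Derivation:
Step 1: thread A executes A1 (x = y). Shared: x=0 y=0 z=4. PCs: A@1 B@0
Step 2: thread A executes A2 (x = y). Shared: x=0 y=0 z=4. PCs: A@2 B@0
Step 3: thread A executes A3 (y = 9). Shared: x=0 y=9 z=4. PCs: A@3 B@0
Step 4: thread B executes B1 (x = x + 5). Shared: x=5 y=9 z=4. PCs: A@3 B@1
Step 5: thread A executes A4 (x = z). Shared: x=4 y=9 z=4. PCs: A@4 B@1
Step 6: thread B executes B2 (y = y + 1). Shared: x=4 y=10 z=4. PCs: A@4 B@2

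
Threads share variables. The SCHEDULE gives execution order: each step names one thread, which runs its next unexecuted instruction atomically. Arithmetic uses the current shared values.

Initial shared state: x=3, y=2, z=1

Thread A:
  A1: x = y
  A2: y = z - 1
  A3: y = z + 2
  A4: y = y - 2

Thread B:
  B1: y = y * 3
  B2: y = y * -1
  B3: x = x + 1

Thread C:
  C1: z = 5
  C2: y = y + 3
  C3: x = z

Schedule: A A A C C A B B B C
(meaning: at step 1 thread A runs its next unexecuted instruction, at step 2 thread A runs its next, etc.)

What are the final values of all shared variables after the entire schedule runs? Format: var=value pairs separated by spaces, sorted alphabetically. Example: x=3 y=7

Answer: x=5 y=-12 z=5

Derivation:
Step 1: thread A executes A1 (x = y). Shared: x=2 y=2 z=1. PCs: A@1 B@0 C@0
Step 2: thread A executes A2 (y = z - 1). Shared: x=2 y=0 z=1. PCs: A@2 B@0 C@0
Step 3: thread A executes A3 (y = z + 2). Shared: x=2 y=3 z=1. PCs: A@3 B@0 C@0
Step 4: thread C executes C1 (z = 5). Shared: x=2 y=3 z=5. PCs: A@3 B@0 C@1
Step 5: thread C executes C2 (y = y + 3). Shared: x=2 y=6 z=5. PCs: A@3 B@0 C@2
Step 6: thread A executes A4 (y = y - 2). Shared: x=2 y=4 z=5. PCs: A@4 B@0 C@2
Step 7: thread B executes B1 (y = y * 3). Shared: x=2 y=12 z=5. PCs: A@4 B@1 C@2
Step 8: thread B executes B2 (y = y * -1). Shared: x=2 y=-12 z=5. PCs: A@4 B@2 C@2
Step 9: thread B executes B3 (x = x + 1). Shared: x=3 y=-12 z=5. PCs: A@4 B@3 C@2
Step 10: thread C executes C3 (x = z). Shared: x=5 y=-12 z=5. PCs: A@4 B@3 C@3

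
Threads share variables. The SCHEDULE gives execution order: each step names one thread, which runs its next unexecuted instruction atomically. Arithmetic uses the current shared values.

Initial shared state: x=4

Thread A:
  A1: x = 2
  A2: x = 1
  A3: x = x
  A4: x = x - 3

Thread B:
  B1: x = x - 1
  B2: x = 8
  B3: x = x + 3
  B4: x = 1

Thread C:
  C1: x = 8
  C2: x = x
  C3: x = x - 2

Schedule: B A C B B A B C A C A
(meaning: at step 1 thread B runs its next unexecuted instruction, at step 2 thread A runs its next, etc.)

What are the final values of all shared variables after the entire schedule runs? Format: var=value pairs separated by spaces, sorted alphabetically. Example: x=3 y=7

Answer: x=-4

Derivation:
Step 1: thread B executes B1 (x = x - 1). Shared: x=3. PCs: A@0 B@1 C@0
Step 2: thread A executes A1 (x = 2). Shared: x=2. PCs: A@1 B@1 C@0
Step 3: thread C executes C1 (x = 8). Shared: x=8. PCs: A@1 B@1 C@1
Step 4: thread B executes B2 (x = 8). Shared: x=8. PCs: A@1 B@2 C@1
Step 5: thread B executes B3 (x = x + 3). Shared: x=11. PCs: A@1 B@3 C@1
Step 6: thread A executes A2 (x = 1). Shared: x=1. PCs: A@2 B@3 C@1
Step 7: thread B executes B4 (x = 1). Shared: x=1. PCs: A@2 B@4 C@1
Step 8: thread C executes C2 (x = x). Shared: x=1. PCs: A@2 B@4 C@2
Step 9: thread A executes A3 (x = x). Shared: x=1. PCs: A@3 B@4 C@2
Step 10: thread C executes C3 (x = x - 2). Shared: x=-1. PCs: A@3 B@4 C@3
Step 11: thread A executes A4 (x = x - 3). Shared: x=-4. PCs: A@4 B@4 C@3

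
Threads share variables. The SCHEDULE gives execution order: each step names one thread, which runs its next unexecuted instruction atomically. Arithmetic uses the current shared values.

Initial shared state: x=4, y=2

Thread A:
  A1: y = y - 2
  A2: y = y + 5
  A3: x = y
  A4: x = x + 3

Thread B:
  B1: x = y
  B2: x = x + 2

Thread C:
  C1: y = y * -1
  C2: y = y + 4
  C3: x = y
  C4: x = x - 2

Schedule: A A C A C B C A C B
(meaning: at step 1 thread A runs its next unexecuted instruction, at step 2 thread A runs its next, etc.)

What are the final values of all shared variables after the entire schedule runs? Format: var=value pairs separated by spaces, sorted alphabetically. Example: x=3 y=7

Answer: x=2 y=-1

Derivation:
Step 1: thread A executes A1 (y = y - 2). Shared: x=4 y=0. PCs: A@1 B@0 C@0
Step 2: thread A executes A2 (y = y + 5). Shared: x=4 y=5. PCs: A@2 B@0 C@0
Step 3: thread C executes C1 (y = y * -1). Shared: x=4 y=-5. PCs: A@2 B@0 C@1
Step 4: thread A executes A3 (x = y). Shared: x=-5 y=-5. PCs: A@3 B@0 C@1
Step 5: thread C executes C2 (y = y + 4). Shared: x=-5 y=-1. PCs: A@3 B@0 C@2
Step 6: thread B executes B1 (x = y). Shared: x=-1 y=-1. PCs: A@3 B@1 C@2
Step 7: thread C executes C3 (x = y). Shared: x=-1 y=-1. PCs: A@3 B@1 C@3
Step 8: thread A executes A4 (x = x + 3). Shared: x=2 y=-1. PCs: A@4 B@1 C@3
Step 9: thread C executes C4 (x = x - 2). Shared: x=0 y=-1. PCs: A@4 B@1 C@4
Step 10: thread B executes B2 (x = x + 2). Shared: x=2 y=-1. PCs: A@4 B@2 C@4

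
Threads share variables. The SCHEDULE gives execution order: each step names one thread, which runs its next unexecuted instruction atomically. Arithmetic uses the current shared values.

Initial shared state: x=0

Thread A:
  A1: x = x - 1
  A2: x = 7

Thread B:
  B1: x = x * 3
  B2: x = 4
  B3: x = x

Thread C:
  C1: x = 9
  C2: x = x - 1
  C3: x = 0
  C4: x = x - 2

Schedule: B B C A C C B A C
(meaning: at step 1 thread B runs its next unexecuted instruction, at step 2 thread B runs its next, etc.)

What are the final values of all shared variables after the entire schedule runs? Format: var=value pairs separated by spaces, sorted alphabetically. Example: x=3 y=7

Step 1: thread B executes B1 (x = x * 3). Shared: x=0. PCs: A@0 B@1 C@0
Step 2: thread B executes B2 (x = 4). Shared: x=4. PCs: A@0 B@2 C@0
Step 3: thread C executes C1 (x = 9). Shared: x=9. PCs: A@0 B@2 C@1
Step 4: thread A executes A1 (x = x - 1). Shared: x=8. PCs: A@1 B@2 C@1
Step 5: thread C executes C2 (x = x - 1). Shared: x=7. PCs: A@1 B@2 C@2
Step 6: thread C executes C3 (x = 0). Shared: x=0. PCs: A@1 B@2 C@3
Step 7: thread B executes B3 (x = x). Shared: x=0. PCs: A@1 B@3 C@3
Step 8: thread A executes A2 (x = 7). Shared: x=7. PCs: A@2 B@3 C@3
Step 9: thread C executes C4 (x = x - 2). Shared: x=5. PCs: A@2 B@3 C@4

Answer: x=5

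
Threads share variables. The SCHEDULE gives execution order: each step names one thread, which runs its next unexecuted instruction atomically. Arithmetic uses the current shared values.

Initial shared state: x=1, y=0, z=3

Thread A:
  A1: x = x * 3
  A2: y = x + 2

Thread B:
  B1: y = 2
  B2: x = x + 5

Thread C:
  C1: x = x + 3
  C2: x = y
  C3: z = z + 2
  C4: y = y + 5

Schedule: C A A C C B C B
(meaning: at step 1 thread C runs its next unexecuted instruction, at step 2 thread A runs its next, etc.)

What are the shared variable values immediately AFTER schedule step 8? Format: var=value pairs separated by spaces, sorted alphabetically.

Step 1: thread C executes C1 (x = x + 3). Shared: x=4 y=0 z=3. PCs: A@0 B@0 C@1
Step 2: thread A executes A1 (x = x * 3). Shared: x=12 y=0 z=3. PCs: A@1 B@0 C@1
Step 3: thread A executes A2 (y = x + 2). Shared: x=12 y=14 z=3. PCs: A@2 B@0 C@1
Step 4: thread C executes C2 (x = y). Shared: x=14 y=14 z=3. PCs: A@2 B@0 C@2
Step 5: thread C executes C3 (z = z + 2). Shared: x=14 y=14 z=5. PCs: A@2 B@0 C@3
Step 6: thread B executes B1 (y = 2). Shared: x=14 y=2 z=5. PCs: A@2 B@1 C@3
Step 7: thread C executes C4 (y = y + 5). Shared: x=14 y=7 z=5. PCs: A@2 B@1 C@4
Step 8: thread B executes B2 (x = x + 5). Shared: x=19 y=7 z=5. PCs: A@2 B@2 C@4

Answer: x=19 y=7 z=5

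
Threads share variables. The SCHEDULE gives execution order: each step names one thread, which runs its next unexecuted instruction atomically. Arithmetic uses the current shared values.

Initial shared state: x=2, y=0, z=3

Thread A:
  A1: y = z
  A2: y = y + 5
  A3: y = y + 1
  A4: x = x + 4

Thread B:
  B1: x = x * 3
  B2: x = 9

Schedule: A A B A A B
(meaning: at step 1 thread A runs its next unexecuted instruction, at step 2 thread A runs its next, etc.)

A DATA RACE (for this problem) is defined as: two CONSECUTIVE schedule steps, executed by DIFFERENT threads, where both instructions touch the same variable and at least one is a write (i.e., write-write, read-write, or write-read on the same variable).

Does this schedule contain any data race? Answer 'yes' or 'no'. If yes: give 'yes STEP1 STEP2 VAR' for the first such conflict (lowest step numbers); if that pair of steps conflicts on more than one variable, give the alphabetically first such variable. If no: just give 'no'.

Steps 1,2: same thread (A). No race.
Steps 2,3: A(r=y,w=y) vs B(r=x,w=x). No conflict.
Steps 3,4: B(r=x,w=x) vs A(r=y,w=y). No conflict.
Steps 4,5: same thread (A). No race.
Steps 5,6: A(x = x + 4) vs B(x = 9). RACE on x (W-W).
First conflict at steps 5,6.

Answer: yes 5 6 x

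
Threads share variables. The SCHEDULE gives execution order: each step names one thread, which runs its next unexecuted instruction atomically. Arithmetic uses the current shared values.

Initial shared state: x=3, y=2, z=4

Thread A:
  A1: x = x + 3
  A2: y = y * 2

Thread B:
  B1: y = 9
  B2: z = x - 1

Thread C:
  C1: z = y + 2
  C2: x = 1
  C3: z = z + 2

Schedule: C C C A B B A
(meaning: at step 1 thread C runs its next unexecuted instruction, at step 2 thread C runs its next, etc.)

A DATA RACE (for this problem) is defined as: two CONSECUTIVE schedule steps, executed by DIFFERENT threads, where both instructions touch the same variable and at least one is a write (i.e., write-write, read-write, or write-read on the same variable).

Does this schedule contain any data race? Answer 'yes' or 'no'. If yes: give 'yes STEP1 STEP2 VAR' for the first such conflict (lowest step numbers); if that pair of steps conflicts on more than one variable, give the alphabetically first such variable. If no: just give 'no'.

Answer: no

Derivation:
Steps 1,2: same thread (C). No race.
Steps 2,3: same thread (C). No race.
Steps 3,4: C(r=z,w=z) vs A(r=x,w=x). No conflict.
Steps 4,5: A(r=x,w=x) vs B(r=-,w=y). No conflict.
Steps 5,6: same thread (B). No race.
Steps 6,7: B(r=x,w=z) vs A(r=y,w=y). No conflict.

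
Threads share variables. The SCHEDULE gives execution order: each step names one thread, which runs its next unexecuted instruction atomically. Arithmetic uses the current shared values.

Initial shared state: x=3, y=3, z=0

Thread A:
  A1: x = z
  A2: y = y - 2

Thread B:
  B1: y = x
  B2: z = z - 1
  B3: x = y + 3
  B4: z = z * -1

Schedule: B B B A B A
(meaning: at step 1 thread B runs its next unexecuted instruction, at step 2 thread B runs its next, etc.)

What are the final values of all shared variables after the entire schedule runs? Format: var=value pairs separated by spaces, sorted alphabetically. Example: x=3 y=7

Step 1: thread B executes B1 (y = x). Shared: x=3 y=3 z=0. PCs: A@0 B@1
Step 2: thread B executes B2 (z = z - 1). Shared: x=3 y=3 z=-1. PCs: A@0 B@2
Step 3: thread B executes B3 (x = y + 3). Shared: x=6 y=3 z=-1. PCs: A@0 B@3
Step 4: thread A executes A1 (x = z). Shared: x=-1 y=3 z=-1. PCs: A@1 B@3
Step 5: thread B executes B4 (z = z * -1). Shared: x=-1 y=3 z=1. PCs: A@1 B@4
Step 6: thread A executes A2 (y = y - 2). Shared: x=-1 y=1 z=1. PCs: A@2 B@4

Answer: x=-1 y=1 z=1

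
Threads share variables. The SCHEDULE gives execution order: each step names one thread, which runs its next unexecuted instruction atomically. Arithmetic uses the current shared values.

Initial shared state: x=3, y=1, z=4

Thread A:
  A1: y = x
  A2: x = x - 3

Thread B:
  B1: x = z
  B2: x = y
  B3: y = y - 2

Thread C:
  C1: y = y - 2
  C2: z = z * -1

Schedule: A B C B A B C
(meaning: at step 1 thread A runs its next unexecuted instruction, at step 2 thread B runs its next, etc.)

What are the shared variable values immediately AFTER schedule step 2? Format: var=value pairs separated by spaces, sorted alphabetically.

Step 1: thread A executes A1 (y = x). Shared: x=3 y=3 z=4. PCs: A@1 B@0 C@0
Step 2: thread B executes B1 (x = z). Shared: x=4 y=3 z=4. PCs: A@1 B@1 C@0

Answer: x=4 y=3 z=4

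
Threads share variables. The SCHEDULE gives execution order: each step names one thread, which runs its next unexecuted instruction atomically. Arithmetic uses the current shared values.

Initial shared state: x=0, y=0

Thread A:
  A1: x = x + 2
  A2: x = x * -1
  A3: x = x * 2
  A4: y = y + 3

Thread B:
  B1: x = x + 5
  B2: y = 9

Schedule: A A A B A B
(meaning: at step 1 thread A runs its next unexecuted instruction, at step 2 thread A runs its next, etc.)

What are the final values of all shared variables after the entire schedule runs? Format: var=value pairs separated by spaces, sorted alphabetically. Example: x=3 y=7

Answer: x=1 y=9

Derivation:
Step 1: thread A executes A1 (x = x + 2). Shared: x=2 y=0. PCs: A@1 B@0
Step 2: thread A executes A2 (x = x * -1). Shared: x=-2 y=0. PCs: A@2 B@0
Step 3: thread A executes A3 (x = x * 2). Shared: x=-4 y=0. PCs: A@3 B@0
Step 4: thread B executes B1 (x = x + 5). Shared: x=1 y=0. PCs: A@3 B@1
Step 5: thread A executes A4 (y = y + 3). Shared: x=1 y=3. PCs: A@4 B@1
Step 6: thread B executes B2 (y = 9). Shared: x=1 y=9. PCs: A@4 B@2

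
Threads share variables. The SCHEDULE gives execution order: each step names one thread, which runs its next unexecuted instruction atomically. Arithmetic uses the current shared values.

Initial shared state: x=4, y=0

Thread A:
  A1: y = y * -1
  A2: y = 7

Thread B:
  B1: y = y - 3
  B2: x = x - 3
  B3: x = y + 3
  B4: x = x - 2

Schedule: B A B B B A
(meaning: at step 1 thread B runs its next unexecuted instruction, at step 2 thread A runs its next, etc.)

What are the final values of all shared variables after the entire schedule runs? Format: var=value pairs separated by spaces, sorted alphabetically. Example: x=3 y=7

Answer: x=4 y=7

Derivation:
Step 1: thread B executes B1 (y = y - 3). Shared: x=4 y=-3. PCs: A@0 B@1
Step 2: thread A executes A1 (y = y * -1). Shared: x=4 y=3. PCs: A@1 B@1
Step 3: thread B executes B2 (x = x - 3). Shared: x=1 y=3. PCs: A@1 B@2
Step 4: thread B executes B3 (x = y + 3). Shared: x=6 y=3. PCs: A@1 B@3
Step 5: thread B executes B4 (x = x - 2). Shared: x=4 y=3. PCs: A@1 B@4
Step 6: thread A executes A2 (y = 7). Shared: x=4 y=7. PCs: A@2 B@4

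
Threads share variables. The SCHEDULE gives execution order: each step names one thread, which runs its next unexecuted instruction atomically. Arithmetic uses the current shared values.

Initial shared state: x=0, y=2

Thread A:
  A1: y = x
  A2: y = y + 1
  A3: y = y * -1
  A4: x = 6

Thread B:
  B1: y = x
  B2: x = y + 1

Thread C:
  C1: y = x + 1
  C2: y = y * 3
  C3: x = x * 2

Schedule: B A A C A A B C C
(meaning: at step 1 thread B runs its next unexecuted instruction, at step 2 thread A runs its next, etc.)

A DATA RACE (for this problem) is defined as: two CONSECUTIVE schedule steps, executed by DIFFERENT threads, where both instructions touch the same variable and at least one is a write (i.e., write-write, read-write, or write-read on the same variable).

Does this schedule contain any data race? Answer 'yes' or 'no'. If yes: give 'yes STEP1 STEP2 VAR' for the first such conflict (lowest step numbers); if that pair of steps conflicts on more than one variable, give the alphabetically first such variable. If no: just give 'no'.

Steps 1,2: B(y = x) vs A(y = x). RACE on y (W-W).
Steps 2,3: same thread (A). No race.
Steps 3,4: A(y = y + 1) vs C(y = x + 1). RACE on y (W-W).
Steps 4,5: C(y = x + 1) vs A(y = y * -1). RACE on y (W-W).
Steps 5,6: same thread (A). No race.
Steps 6,7: A(x = 6) vs B(x = y + 1). RACE on x (W-W).
Steps 7,8: B(x = y + 1) vs C(y = y * 3). RACE on y (R-W).
Steps 8,9: same thread (C). No race.
First conflict at steps 1,2.

Answer: yes 1 2 y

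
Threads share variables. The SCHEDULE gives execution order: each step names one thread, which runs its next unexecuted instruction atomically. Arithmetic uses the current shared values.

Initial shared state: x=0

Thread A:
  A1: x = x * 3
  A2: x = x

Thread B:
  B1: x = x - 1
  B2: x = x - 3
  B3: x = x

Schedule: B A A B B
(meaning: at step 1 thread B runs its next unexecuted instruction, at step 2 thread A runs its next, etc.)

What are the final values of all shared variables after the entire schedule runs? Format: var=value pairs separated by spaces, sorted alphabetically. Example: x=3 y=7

Step 1: thread B executes B1 (x = x - 1). Shared: x=-1. PCs: A@0 B@1
Step 2: thread A executes A1 (x = x * 3). Shared: x=-3. PCs: A@1 B@1
Step 3: thread A executes A2 (x = x). Shared: x=-3. PCs: A@2 B@1
Step 4: thread B executes B2 (x = x - 3). Shared: x=-6. PCs: A@2 B@2
Step 5: thread B executes B3 (x = x). Shared: x=-6. PCs: A@2 B@3

Answer: x=-6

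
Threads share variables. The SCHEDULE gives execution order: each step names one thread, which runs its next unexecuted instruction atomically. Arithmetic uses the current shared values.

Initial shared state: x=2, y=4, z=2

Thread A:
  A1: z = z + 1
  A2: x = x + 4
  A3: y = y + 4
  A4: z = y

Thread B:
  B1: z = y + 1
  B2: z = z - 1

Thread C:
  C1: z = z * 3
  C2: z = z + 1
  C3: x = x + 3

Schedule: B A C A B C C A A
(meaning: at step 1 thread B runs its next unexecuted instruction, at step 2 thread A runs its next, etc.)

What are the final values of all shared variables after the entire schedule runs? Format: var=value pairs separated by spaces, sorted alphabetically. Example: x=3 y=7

Answer: x=9 y=8 z=8

Derivation:
Step 1: thread B executes B1 (z = y + 1). Shared: x=2 y=4 z=5. PCs: A@0 B@1 C@0
Step 2: thread A executes A1 (z = z + 1). Shared: x=2 y=4 z=6. PCs: A@1 B@1 C@0
Step 3: thread C executes C1 (z = z * 3). Shared: x=2 y=4 z=18. PCs: A@1 B@1 C@1
Step 4: thread A executes A2 (x = x + 4). Shared: x=6 y=4 z=18. PCs: A@2 B@1 C@1
Step 5: thread B executes B2 (z = z - 1). Shared: x=6 y=4 z=17. PCs: A@2 B@2 C@1
Step 6: thread C executes C2 (z = z + 1). Shared: x=6 y=4 z=18. PCs: A@2 B@2 C@2
Step 7: thread C executes C3 (x = x + 3). Shared: x=9 y=4 z=18. PCs: A@2 B@2 C@3
Step 8: thread A executes A3 (y = y + 4). Shared: x=9 y=8 z=18. PCs: A@3 B@2 C@3
Step 9: thread A executes A4 (z = y). Shared: x=9 y=8 z=8. PCs: A@4 B@2 C@3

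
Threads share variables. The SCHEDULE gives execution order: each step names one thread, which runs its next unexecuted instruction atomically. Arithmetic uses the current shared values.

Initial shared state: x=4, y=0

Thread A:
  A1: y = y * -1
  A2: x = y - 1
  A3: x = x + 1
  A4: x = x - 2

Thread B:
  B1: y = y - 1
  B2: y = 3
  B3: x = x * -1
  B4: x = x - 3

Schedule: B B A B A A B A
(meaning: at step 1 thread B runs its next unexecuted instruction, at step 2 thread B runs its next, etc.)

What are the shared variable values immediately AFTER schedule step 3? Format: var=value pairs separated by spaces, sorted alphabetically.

Answer: x=4 y=-3

Derivation:
Step 1: thread B executes B1 (y = y - 1). Shared: x=4 y=-1. PCs: A@0 B@1
Step 2: thread B executes B2 (y = 3). Shared: x=4 y=3. PCs: A@0 B@2
Step 3: thread A executes A1 (y = y * -1). Shared: x=4 y=-3. PCs: A@1 B@2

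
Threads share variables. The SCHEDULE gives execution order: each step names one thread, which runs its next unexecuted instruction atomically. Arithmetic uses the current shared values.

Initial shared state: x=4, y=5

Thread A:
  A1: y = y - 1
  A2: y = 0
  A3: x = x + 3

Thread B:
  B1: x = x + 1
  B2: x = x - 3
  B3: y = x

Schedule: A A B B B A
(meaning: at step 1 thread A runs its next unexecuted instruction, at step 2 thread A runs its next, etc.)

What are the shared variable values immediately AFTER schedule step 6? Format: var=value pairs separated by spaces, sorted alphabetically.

Answer: x=5 y=2

Derivation:
Step 1: thread A executes A1 (y = y - 1). Shared: x=4 y=4. PCs: A@1 B@0
Step 2: thread A executes A2 (y = 0). Shared: x=4 y=0. PCs: A@2 B@0
Step 3: thread B executes B1 (x = x + 1). Shared: x=5 y=0. PCs: A@2 B@1
Step 4: thread B executes B2 (x = x - 3). Shared: x=2 y=0. PCs: A@2 B@2
Step 5: thread B executes B3 (y = x). Shared: x=2 y=2. PCs: A@2 B@3
Step 6: thread A executes A3 (x = x + 3). Shared: x=5 y=2. PCs: A@3 B@3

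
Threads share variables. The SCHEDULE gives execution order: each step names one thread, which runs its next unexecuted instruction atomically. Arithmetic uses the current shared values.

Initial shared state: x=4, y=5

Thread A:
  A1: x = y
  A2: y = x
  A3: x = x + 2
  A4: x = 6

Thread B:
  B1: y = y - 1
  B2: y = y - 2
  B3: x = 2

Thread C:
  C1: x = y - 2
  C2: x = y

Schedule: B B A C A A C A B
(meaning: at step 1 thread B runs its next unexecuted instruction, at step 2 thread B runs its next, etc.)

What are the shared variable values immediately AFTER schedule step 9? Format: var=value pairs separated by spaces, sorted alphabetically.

Step 1: thread B executes B1 (y = y - 1). Shared: x=4 y=4. PCs: A@0 B@1 C@0
Step 2: thread B executes B2 (y = y - 2). Shared: x=4 y=2. PCs: A@0 B@2 C@0
Step 3: thread A executes A1 (x = y). Shared: x=2 y=2. PCs: A@1 B@2 C@0
Step 4: thread C executes C1 (x = y - 2). Shared: x=0 y=2. PCs: A@1 B@2 C@1
Step 5: thread A executes A2 (y = x). Shared: x=0 y=0. PCs: A@2 B@2 C@1
Step 6: thread A executes A3 (x = x + 2). Shared: x=2 y=0. PCs: A@3 B@2 C@1
Step 7: thread C executes C2 (x = y). Shared: x=0 y=0. PCs: A@3 B@2 C@2
Step 8: thread A executes A4 (x = 6). Shared: x=6 y=0. PCs: A@4 B@2 C@2
Step 9: thread B executes B3 (x = 2). Shared: x=2 y=0. PCs: A@4 B@3 C@2

Answer: x=2 y=0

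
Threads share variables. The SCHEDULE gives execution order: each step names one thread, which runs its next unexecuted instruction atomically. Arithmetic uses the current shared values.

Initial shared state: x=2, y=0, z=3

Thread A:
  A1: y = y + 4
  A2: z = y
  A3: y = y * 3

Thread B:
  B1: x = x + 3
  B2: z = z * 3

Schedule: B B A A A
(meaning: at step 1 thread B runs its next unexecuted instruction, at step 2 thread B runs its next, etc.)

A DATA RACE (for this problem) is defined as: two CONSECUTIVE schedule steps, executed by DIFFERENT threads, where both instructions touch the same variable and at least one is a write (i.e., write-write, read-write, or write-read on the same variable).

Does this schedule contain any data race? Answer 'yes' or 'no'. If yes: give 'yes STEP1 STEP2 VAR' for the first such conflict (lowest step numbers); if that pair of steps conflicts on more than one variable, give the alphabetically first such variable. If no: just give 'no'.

Answer: no

Derivation:
Steps 1,2: same thread (B). No race.
Steps 2,3: B(r=z,w=z) vs A(r=y,w=y). No conflict.
Steps 3,4: same thread (A). No race.
Steps 4,5: same thread (A). No race.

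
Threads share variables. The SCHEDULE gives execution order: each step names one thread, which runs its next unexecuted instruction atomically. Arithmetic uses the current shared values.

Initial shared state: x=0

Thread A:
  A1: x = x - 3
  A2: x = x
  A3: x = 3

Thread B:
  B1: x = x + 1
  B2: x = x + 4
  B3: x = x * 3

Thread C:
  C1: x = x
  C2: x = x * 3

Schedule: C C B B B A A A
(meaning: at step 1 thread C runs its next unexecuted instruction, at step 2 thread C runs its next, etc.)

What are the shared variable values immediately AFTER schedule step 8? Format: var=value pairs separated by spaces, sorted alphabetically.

Step 1: thread C executes C1 (x = x). Shared: x=0. PCs: A@0 B@0 C@1
Step 2: thread C executes C2 (x = x * 3). Shared: x=0. PCs: A@0 B@0 C@2
Step 3: thread B executes B1 (x = x + 1). Shared: x=1. PCs: A@0 B@1 C@2
Step 4: thread B executes B2 (x = x + 4). Shared: x=5. PCs: A@0 B@2 C@2
Step 5: thread B executes B3 (x = x * 3). Shared: x=15. PCs: A@0 B@3 C@2
Step 6: thread A executes A1 (x = x - 3). Shared: x=12. PCs: A@1 B@3 C@2
Step 7: thread A executes A2 (x = x). Shared: x=12. PCs: A@2 B@3 C@2
Step 8: thread A executes A3 (x = 3). Shared: x=3. PCs: A@3 B@3 C@2

Answer: x=3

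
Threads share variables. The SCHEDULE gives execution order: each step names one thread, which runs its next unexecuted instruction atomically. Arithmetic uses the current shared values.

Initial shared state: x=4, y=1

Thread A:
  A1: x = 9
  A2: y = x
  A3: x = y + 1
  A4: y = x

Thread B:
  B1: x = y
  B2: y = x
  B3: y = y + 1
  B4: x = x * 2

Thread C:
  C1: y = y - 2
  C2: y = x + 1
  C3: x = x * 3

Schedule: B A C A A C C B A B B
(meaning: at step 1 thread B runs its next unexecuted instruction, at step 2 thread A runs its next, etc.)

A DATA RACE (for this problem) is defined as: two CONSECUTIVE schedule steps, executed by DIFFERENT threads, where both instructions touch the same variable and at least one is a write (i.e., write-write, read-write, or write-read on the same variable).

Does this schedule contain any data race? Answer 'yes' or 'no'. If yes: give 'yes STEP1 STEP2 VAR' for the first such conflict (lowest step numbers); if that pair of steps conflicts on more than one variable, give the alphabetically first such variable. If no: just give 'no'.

Answer: yes 1 2 x

Derivation:
Steps 1,2: B(x = y) vs A(x = 9). RACE on x (W-W).
Steps 2,3: A(r=-,w=x) vs C(r=y,w=y). No conflict.
Steps 3,4: C(y = y - 2) vs A(y = x). RACE on y (W-W).
Steps 4,5: same thread (A). No race.
Steps 5,6: A(x = y + 1) vs C(y = x + 1). RACE on x (W-R), y (R-W). Multiple vars; alphabetically first is x.
Steps 6,7: same thread (C). No race.
Steps 7,8: C(x = x * 3) vs B(y = x). RACE on x (W-R).
Steps 8,9: B(y = x) vs A(y = x). RACE on y (W-W).
Steps 9,10: A(y = x) vs B(y = y + 1). RACE on y (W-W).
Steps 10,11: same thread (B). No race.
First conflict at steps 1,2.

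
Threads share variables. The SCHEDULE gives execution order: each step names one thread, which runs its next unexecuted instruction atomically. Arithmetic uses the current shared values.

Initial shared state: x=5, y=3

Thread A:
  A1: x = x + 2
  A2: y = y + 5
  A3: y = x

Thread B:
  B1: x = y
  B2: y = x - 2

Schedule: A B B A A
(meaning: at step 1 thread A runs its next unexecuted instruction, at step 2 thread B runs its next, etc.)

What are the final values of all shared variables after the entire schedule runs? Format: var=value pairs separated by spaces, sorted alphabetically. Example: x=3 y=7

Answer: x=3 y=3

Derivation:
Step 1: thread A executes A1 (x = x + 2). Shared: x=7 y=3. PCs: A@1 B@0
Step 2: thread B executes B1 (x = y). Shared: x=3 y=3. PCs: A@1 B@1
Step 3: thread B executes B2 (y = x - 2). Shared: x=3 y=1. PCs: A@1 B@2
Step 4: thread A executes A2 (y = y + 5). Shared: x=3 y=6. PCs: A@2 B@2
Step 5: thread A executes A3 (y = x). Shared: x=3 y=3. PCs: A@3 B@2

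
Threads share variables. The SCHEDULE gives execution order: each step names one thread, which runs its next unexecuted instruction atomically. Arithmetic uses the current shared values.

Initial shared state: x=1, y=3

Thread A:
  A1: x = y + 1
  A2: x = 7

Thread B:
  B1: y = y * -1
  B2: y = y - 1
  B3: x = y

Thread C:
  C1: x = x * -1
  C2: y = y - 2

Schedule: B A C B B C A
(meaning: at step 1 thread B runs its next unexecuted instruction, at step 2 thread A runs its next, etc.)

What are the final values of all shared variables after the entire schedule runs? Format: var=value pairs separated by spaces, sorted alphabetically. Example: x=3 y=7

Step 1: thread B executes B1 (y = y * -1). Shared: x=1 y=-3. PCs: A@0 B@1 C@0
Step 2: thread A executes A1 (x = y + 1). Shared: x=-2 y=-3. PCs: A@1 B@1 C@0
Step 3: thread C executes C1 (x = x * -1). Shared: x=2 y=-3. PCs: A@1 B@1 C@1
Step 4: thread B executes B2 (y = y - 1). Shared: x=2 y=-4. PCs: A@1 B@2 C@1
Step 5: thread B executes B3 (x = y). Shared: x=-4 y=-4. PCs: A@1 B@3 C@1
Step 6: thread C executes C2 (y = y - 2). Shared: x=-4 y=-6. PCs: A@1 B@3 C@2
Step 7: thread A executes A2 (x = 7). Shared: x=7 y=-6. PCs: A@2 B@3 C@2

Answer: x=7 y=-6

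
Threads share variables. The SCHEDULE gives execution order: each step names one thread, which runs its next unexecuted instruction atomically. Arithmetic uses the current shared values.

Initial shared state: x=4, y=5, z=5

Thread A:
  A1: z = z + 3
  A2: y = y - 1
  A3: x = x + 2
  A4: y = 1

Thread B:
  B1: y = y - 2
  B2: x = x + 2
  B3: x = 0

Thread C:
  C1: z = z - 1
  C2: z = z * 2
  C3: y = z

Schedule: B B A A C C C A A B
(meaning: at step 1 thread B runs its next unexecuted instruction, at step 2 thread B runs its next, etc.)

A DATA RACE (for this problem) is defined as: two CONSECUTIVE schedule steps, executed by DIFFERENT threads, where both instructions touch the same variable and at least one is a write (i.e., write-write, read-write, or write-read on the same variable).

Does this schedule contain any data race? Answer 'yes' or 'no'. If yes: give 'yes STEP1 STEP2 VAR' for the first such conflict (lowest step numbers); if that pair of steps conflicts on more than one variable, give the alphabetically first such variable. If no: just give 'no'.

Steps 1,2: same thread (B). No race.
Steps 2,3: B(r=x,w=x) vs A(r=z,w=z). No conflict.
Steps 3,4: same thread (A). No race.
Steps 4,5: A(r=y,w=y) vs C(r=z,w=z). No conflict.
Steps 5,6: same thread (C). No race.
Steps 6,7: same thread (C). No race.
Steps 7,8: C(r=z,w=y) vs A(r=x,w=x). No conflict.
Steps 8,9: same thread (A). No race.
Steps 9,10: A(r=-,w=y) vs B(r=-,w=x). No conflict.

Answer: no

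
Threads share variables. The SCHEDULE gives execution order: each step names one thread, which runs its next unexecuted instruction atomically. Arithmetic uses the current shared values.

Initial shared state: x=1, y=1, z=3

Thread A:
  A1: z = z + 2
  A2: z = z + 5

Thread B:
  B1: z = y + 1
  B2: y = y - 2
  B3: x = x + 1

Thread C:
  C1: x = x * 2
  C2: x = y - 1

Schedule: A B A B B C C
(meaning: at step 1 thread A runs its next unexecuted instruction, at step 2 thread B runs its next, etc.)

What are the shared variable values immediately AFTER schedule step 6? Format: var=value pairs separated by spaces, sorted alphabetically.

Step 1: thread A executes A1 (z = z + 2). Shared: x=1 y=1 z=5. PCs: A@1 B@0 C@0
Step 2: thread B executes B1 (z = y + 1). Shared: x=1 y=1 z=2. PCs: A@1 B@1 C@0
Step 3: thread A executes A2 (z = z + 5). Shared: x=1 y=1 z=7. PCs: A@2 B@1 C@0
Step 4: thread B executes B2 (y = y - 2). Shared: x=1 y=-1 z=7. PCs: A@2 B@2 C@0
Step 5: thread B executes B3 (x = x + 1). Shared: x=2 y=-1 z=7. PCs: A@2 B@3 C@0
Step 6: thread C executes C1 (x = x * 2). Shared: x=4 y=-1 z=7. PCs: A@2 B@3 C@1

Answer: x=4 y=-1 z=7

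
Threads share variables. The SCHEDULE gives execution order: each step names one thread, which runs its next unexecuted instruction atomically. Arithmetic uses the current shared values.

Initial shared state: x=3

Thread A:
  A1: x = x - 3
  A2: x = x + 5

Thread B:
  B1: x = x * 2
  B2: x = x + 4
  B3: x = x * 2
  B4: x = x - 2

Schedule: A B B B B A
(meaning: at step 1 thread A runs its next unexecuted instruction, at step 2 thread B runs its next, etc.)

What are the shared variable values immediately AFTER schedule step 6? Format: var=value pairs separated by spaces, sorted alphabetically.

Answer: x=11

Derivation:
Step 1: thread A executes A1 (x = x - 3). Shared: x=0. PCs: A@1 B@0
Step 2: thread B executes B1 (x = x * 2). Shared: x=0. PCs: A@1 B@1
Step 3: thread B executes B2 (x = x + 4). Shared: x=4. PCs: A@1 B@2
Step 4: thread B executes B3 (x = x * 2). Shared: x=8. PCs: A@1 B@3
Step 5: thread B executes B4 (x = x - 2). Shared: x=6. PCs: A@1 B@4
Step 6: thread A executes A2 (x = x + 5). Shared: x=11. PCs: A@2 B@4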